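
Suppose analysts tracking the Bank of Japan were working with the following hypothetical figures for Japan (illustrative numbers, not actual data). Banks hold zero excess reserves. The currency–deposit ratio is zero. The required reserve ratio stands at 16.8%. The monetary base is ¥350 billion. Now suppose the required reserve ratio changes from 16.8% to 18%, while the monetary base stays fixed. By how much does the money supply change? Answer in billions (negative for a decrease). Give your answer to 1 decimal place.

Initially m₁ = 1 / (0.168) ≈ 5.95238, so M₁ = 5.95238 × 350 = 2083.333 billion.
After the change m₂ = 1 / (0.18) ≈ 5.55556, so M₂ = 5.55556 × 350 = 1944.446 billion.
ΔM = M₂ − M₁ = 1944.446 − 2083.333 = -138.887 billion.

-138.9 billion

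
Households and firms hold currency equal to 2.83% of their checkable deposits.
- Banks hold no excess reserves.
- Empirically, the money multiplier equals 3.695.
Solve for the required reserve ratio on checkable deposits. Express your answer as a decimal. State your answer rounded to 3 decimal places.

Using m = 3.695. Since m = (1 + c)/(c + rr + e), the denominator satisfies c + rr + e = (1 + c)/m = (1 + 0.0283) / 3.695 ≈ 0.278295.
With c = 0.0283 and e = 0, the required reserve ratio on checkable deposits is 0.278295 − 0.0283 − 0 = 0.249995.

0.250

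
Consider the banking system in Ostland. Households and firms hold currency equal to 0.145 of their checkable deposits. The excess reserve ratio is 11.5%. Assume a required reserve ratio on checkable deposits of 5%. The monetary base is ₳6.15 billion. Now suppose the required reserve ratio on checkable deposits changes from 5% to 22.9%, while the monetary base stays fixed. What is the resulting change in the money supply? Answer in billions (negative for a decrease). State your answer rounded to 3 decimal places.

Initially m₁ = (1 + 0.145) / (0.05 + 0.115 + 0.145) ≈ 3.69355, so M₁ = 3.69355 × 6.15 ≈ 22.7153 billion.
After the change m₂ = (1 + 0.145) / (0.229 + 0.115 + 0.145) ≈ 2.34151, so M₂ = 2.34151 × 6.15 ≈ 14.4003 billion.
ΔM = M₂ − M₁ = 14.4003 − 22.7153 = -8.315 billion.

-8.315 billion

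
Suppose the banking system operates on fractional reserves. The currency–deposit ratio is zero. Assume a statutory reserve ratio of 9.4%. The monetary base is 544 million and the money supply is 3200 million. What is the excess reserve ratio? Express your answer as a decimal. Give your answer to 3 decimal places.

Using m = M/MB = 3200/544 ≈ 5.882353. Since m = (1 + c)/(c + rr + e), the denominator satisfies c + rr + e = (1 + c)/m = (1 + 0) / 5.882353 ≈ 0.170000.
With c = 0 and rr = 0.094, the excess reserve ratio is 0.170000 − 0 − 0.094 = 0.076.

0.076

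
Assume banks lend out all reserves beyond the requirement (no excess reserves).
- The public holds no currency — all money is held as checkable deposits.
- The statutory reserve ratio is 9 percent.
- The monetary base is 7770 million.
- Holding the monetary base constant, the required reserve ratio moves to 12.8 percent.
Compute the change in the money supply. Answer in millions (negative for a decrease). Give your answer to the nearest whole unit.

Initially m₁ = 1 / (0.09) ≈ 11.11111, so M₁ = 11.11111 × 7770 = 86333.3247 million.
After the change m₂ = 1 / (0.128) = 7.81250, so M₂ = 7.81250 × 7770 = 60703.125 million.
ΔM = M₂ − M₁ = 60703.125 − 86333.3247 = -25630.1997 million.

-25630 million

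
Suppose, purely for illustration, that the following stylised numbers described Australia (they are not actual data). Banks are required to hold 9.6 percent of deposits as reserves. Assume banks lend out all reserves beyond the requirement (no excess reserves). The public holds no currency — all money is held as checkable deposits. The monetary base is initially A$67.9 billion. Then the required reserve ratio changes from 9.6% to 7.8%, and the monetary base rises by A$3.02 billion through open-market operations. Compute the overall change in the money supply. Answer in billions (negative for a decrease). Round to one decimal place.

A$201.9 billion

Before: m₁ = 1 / (0.096) ≈ 10.4167, MB₁ = 67.9, so M₁ = 10.4167 × 67.9 ≈ 707.2939 billion.
After: m₂ = 1 / (0.078) ≈ 12.8205, MB₂ = 67.9 + 3.02 = 70.92, so M₂ = 12.8205 × 70.92 ≈ 909.2299 billion.
ΔM = M₂ − M₁ = 909.2299 − 707.2939 = 201.936 billion.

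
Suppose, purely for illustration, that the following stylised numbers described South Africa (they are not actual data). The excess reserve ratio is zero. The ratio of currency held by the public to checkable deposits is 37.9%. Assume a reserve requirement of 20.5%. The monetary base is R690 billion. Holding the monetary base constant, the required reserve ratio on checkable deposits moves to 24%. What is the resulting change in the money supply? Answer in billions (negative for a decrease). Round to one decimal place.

Initially m₁ = (1 + 0.379) / (0.205 + 0.379) ≈ 2.36130, so M₁ = 2.36130 × 690 = 1629.297 billion.
After the change m₂ = (1 + 0.379) / (0.24 + 0.379) ≈ 2.22779, so M₂ = 2.22779 × 690 = 1537.1751 billion.
ΔM = M₂ − M₁ = 1537.1751 − 1629.297 = -92.1219 billion.

-92.1 billion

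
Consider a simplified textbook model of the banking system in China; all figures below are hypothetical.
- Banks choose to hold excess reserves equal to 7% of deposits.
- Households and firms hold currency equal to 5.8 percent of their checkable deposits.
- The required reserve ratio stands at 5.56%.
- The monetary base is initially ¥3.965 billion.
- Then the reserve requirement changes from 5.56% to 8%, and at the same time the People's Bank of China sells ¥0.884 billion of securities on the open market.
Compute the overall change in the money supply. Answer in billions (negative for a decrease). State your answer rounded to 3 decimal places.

-7.177 billion

Before: m₁ = (1 + 0.058) / (0.0556 + 0.07 + 0.058) ≈ 5.76253, MB₁ = 3.965, so M₁ = 5.76253 × 3.965 ≈ 22.8484 billion.
After: m₂ = (1 + 0.058) / (0.08 + 0.07 + 0.058) ≈ 5.08654, MB₂ = 3.965 − 0.884 = 3.081, so M₂ = 5.08654 × 3.081 ≈ 15.6716 billion.
ΔM = M₂ − M₁ = 15.6716 − 22.8484 = -7.1768 billion.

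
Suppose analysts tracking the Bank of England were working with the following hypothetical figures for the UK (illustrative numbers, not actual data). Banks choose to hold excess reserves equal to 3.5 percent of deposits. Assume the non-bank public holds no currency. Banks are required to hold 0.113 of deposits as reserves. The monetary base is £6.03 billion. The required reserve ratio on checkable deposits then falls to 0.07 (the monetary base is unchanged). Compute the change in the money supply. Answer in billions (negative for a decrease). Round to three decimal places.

Initially m₁ = 1 / (0.113 + 0.035) ≈ 6.75676, so M₁ = 6.75676 × 6.03 ≈ 40.7433 billion.
After the change m₂ = 1 / (0.07 + 0.035) ≈ 9.52381, so M₂ = 9.52381 × 6.03 ≈ 57.4286 billion.
ΔM = M₂ − M₁ = 57.4286 − 40.7433 = 16.6853 billion.

£16.685 billion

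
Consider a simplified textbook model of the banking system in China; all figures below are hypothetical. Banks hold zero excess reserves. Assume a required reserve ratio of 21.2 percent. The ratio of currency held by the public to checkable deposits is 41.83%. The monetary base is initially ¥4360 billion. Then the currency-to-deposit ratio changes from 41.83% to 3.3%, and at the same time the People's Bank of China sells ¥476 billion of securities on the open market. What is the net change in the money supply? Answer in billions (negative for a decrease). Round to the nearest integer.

¥6565 billion

Before: m₁ = (1 + 0.4183) / (0.212 + 0.4183) ≈ 2.25020, MB₁ = 4360, so M₁ = 2.25020 × 4360 = 9810.872 billion.
After: m₂ = (1 + 0.033) / (0.212 + 0.033) ≈ 4.21633, MB₂ = 4360 − 476 = 3884, so M₂ = 4.21633 × 3884 ≈ 16376.2257 billion.
ΔM = M₂ − M₁ = 16376.2257 − 9810.872 = 6565.3537 billion.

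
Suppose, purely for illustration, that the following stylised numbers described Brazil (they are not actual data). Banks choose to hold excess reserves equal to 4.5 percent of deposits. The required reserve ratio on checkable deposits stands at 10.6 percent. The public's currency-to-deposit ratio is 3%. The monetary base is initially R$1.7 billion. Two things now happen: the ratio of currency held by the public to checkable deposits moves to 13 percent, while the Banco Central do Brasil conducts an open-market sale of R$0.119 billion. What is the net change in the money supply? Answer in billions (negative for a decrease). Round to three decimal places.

-3.316 billion

Before: m₁ = (1 + 0.03) / (0.106 + 0.045 + 0.03) ≈ 5.69061, MB₁ = 1.7, so M₁ = 5.69061 × 1.7 ≈ 9.674 billion.
After: m₂ = (1 + 0.13) / (0.106 + 0.045 + 0.13) ≈ 4.02135, MB₂ = 1.7 − 0.119 = 1.581, so M₂ = 4.02135 × 1.581 ≈ 6.3578 billion.
ΔM = M₂ − M₁ = 6.3578 − 9.674 = -3.3162 billion.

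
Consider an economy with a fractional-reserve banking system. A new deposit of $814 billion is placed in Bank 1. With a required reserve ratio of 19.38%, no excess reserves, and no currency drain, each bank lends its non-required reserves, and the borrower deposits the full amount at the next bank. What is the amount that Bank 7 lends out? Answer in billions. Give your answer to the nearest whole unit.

Each bank lends a fraction (1 − rr) = 0.8062 of the deposit it receives, so Bank 7 receives 814·0.8062^6 and lends 814·0.8062^7 ≈ 180.1872 billion.

$180 billion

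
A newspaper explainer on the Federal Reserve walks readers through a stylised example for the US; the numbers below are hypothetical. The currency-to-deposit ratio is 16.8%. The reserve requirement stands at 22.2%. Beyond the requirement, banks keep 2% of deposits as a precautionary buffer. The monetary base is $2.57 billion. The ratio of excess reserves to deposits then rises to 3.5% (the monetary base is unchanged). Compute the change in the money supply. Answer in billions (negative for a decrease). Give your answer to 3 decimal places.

Initially m₁ = (1 + 0.168) / (0.222 + 0.02 + 0.168) ≈ 2.84878, so M₁ = 2.84878 × 2.57 ≈ 7.3214 billion.
After the change m₂ = (1 + 0.168) / (0.222 + 0.035 + 0.168) ≈ 2.74824, so M₂ = 2.74824 × 2.57 ≈ 7.063 billion.
ΔM = M₂ − M₁ = 7.063 − 7.3214 = -0.2584 billion.

-0.258 billion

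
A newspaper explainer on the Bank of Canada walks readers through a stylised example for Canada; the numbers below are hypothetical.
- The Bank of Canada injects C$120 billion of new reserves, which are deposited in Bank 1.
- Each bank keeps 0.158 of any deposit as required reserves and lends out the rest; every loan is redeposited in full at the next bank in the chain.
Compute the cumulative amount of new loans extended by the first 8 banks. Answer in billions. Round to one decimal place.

C$477.9 billion

Bank i lends (1 − rr)^i of the original deposit: Bank 1 lends 120·0.8420 = 101.0400, Bank 2 lends 120·0.8420² ≈ 85.0757, and so on.
Summing a geometric series: total = 120·[0.8420·(1 − 0.8420^8) / (1 − 0.8420)] ≈ 477.9340 billion.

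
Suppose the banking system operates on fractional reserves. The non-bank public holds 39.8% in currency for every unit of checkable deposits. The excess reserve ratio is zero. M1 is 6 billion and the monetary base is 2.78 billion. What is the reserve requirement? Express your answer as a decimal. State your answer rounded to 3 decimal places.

0.250

Using m = M/MB = 6/2.78 ≈ 2.158273. Since m = (1 + c)/(c + rr + e), the denominator satisfies c + rr + e = (1 + c)/m = (1 + 0.398) / 2.158273 ≈ 0.647740.
With c = 0.398 and e = 0, the reserve requirement is 0.647740 − 0.398 − 0 = 0.24974.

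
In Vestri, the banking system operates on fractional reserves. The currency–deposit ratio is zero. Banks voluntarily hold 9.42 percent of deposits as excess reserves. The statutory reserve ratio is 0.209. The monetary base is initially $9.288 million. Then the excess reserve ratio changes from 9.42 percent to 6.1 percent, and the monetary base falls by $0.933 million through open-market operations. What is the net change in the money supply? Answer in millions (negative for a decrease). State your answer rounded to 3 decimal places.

$0.311 million

Before: m₁ = 1 / (0.209 + 0.0942) ≈ 3.29815, MB₁ = 9.288, so M₁ = 3.29815 × 9.288 ≈ 30.6332 million.
After: m₂ = 1 / (0.209 + 0.061) ≈ 3.70370, MB₂ = 9.288 − 0.933 = 8.355, so M₂ = 3.70370 × 8.355 ≈ 30.9444 million.
ΔM = M₂ − M₁ = 30.9444 − 30.6332 = 0.3112 million.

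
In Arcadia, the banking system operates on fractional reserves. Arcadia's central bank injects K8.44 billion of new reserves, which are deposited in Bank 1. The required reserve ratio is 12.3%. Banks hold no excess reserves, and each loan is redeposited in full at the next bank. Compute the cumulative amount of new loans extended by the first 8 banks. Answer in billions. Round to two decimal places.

K39.12 billion

Bank i lends (1 − rr)^i of the original deposit: Bank 1 lends 8.44·0.8770 ≈ 7.4019, Bank 2 lends 8.44·0.8770² ≈ 6.4914, and so on.
Summing a geometric series: total = 8.44·[0.8770·(1 − 0.8770^8) / (1 − 0.8770)] ≈ 39.1191 billion.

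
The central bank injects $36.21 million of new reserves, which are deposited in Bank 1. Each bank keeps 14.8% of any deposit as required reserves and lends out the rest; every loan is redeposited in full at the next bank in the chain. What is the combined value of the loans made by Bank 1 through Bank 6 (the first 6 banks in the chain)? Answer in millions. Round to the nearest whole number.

Bank i lends (1 − rr)^i of the original deposit: Bank 1 lends 36.21·0.8520 ≈ 30.8509, Bank 2 lends 36.21·0.8520² ≈ 26.2850, and so on.
Summing a geometric series: total = 36.21·[0.8520·(1 − 0.8520^6) / (1 − 0.8520)] ≈ 128.7181 million.

$129 million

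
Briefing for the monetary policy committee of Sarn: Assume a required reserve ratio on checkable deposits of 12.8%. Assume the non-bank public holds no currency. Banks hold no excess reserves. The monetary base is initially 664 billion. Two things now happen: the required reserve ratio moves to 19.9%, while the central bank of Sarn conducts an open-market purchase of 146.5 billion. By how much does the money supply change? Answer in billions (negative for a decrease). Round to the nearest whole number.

-1115 billion

Before: m₁ = 1 / (0.128) = 7.8125, MB₁ = 664, so M₁ = 7.8125 × 664 = 5187.5 billion.
After: m₂ = 1 / (0.199) ≈ 5.0251, MB₂ = 664 + 146.5 = 810.5, so M₂ = 5.0251 × 810.5 ≈ 4072.8436 billion.
ΔM = M₂ − M₁ = 4072.8436 − 5187.5 = -1114.6564 billion.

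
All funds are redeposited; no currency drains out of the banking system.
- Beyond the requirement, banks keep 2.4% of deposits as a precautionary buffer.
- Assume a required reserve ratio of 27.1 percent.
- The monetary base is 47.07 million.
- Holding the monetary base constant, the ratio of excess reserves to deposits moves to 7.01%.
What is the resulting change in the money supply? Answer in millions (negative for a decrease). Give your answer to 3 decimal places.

Initially m₁ = 1 / (0.271 + 0.024) ≈ 3.389831, so M₁ = 3.389831 × 47.07 ≈ 159.5593 million.
After the change m₂ = 1 / (0.271 + 0.0701) ≈ 2.931692, so M₂ = 2.931692 × 47.07 ≈ 137.9947 million.
ΔM = M₂ − M₁ = 137.9947 − 159.5593 = -21.5646 million.

-21.565 million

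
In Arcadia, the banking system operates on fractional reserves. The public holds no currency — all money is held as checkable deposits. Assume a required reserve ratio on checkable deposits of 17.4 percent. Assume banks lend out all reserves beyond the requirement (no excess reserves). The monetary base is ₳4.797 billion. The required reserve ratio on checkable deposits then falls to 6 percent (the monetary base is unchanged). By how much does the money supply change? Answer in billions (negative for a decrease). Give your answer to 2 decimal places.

₳52.38 billion

Initially m₁ = 1 / (0.174) ≈ 5.7471, so M₁ = 5.7471 × 4.797 ≈ 27.5688 billion.
After the change m₂ = 1 / (0.06) ≈ 16.6667, so M₂ = 16.6667 × 4.797 ≈ 79.9502 billion.
ΔM = M₂ − M₁ = 79.9502 − 27.5688 = 52.3814 billion.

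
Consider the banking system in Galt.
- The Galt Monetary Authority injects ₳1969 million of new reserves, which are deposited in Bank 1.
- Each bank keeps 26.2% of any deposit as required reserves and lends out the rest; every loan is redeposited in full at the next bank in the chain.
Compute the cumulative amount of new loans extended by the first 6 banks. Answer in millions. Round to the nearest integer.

Bank i lends (1 − rr)^i of the original deposit: Bank 1 lends 1969·0.7380 = 1453.1220, Bank 2 lends 1969·0.7380² ≈ 1072.4040, and so on.
Summing a geometric series: total = 1969·[0.7380·(1 − 0.7380^6) / (1 − 0.7380)] ≈ 4650.2033 million.

₳4650 million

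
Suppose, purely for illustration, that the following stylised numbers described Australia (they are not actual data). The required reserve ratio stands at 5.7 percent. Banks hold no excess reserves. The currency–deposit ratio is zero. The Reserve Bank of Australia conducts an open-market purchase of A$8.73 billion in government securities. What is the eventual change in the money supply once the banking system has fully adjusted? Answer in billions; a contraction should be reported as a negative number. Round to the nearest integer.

The simple money multiplier is m = 1/rr = 1/0.057 ≈ 17.5439.
An open-market purchase increases the monetary base by 8.73 billion, so ΔM = m × ΔMB = 17.5439 × 8.73 ≈ 153.1582 billion.

A$153 billion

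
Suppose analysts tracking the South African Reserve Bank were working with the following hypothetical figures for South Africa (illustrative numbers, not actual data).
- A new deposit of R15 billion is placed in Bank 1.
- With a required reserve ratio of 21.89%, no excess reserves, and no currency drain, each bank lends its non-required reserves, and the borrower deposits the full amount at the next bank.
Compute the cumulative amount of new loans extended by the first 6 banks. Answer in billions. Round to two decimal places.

R41.37 billion

Bank i lends (1 − rr)^i of the original deposit: Bank 1 lends 15·0.7811 = 11.7165, Bank 2 lends 15·0.7811² ≈ 9.1518, and so on.
Summing a geometric series: total = 15·[0.7811·(1 − 0.7811^6) / (1 − 0.7811)] ≈ 41.3684 billion.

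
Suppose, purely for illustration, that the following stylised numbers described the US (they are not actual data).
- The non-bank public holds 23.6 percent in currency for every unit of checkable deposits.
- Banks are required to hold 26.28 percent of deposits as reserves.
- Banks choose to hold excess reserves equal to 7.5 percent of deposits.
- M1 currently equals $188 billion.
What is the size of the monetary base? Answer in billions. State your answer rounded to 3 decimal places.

The money multiplier is m = (1 + c) / (rr + e + c) = (1 + 0.236) / (0.2628 + 0.075 + 0.236) ≈ 2.1540606.
MB = M / m = 188 / 2.1540606 ≈ 87.277 billion.

$87.277 billion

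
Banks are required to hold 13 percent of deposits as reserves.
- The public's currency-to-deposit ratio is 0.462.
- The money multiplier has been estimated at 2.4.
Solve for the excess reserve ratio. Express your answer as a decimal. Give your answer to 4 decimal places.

Using m = 2.4. Since m = (1 + c)/(c + rr + e), the denominator satisfies c + rr + e = (1 + c)/m = (1 + 0.462) / 2.4 ≈ 0.609167.
With c = 0.462 and rr = 0.13, the excess reserve ratio is 0.609167 − 0.462 − 0.13 = 0.017167.

0.0172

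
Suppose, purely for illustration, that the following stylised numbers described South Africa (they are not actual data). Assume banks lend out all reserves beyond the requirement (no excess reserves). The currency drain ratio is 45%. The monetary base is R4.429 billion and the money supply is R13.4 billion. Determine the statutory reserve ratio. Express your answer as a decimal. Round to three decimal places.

0.029

Using m = M/MB = 13.4/4.429 ≈ 3.025514. Since m = (1 + c)/(c + rr + e), the denominator satisfies c + rr + e = (1 + c)/m = (1 + 0.45) / 3.025514 ≈ 0.479257.
With c = 0.45 and e = 0, the statutory reserve ratio is 0.479257 − 0.45 − 0 = 0.029257.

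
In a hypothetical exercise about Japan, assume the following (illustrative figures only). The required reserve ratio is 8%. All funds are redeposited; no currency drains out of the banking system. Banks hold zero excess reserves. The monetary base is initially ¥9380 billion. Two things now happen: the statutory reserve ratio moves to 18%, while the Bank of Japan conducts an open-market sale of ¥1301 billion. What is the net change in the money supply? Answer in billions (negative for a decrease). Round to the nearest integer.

Before: m₁ = 1 / (0.08) = 12.5, MB₁ = 9380, so M₁ = 12.5 × 9380 = 117250 billion.
After: m₂ = 1 / (0.18) ≈ 5.55556, MB₂ = 9380 − 1301 = 8079, so M₂ = 5.55556 × 8079 ≈ 44883.3692 billion.
ΔM = M₂ − M₁ = 44883.3692 − 117250 = -72366.6308 billion.

-72367 billion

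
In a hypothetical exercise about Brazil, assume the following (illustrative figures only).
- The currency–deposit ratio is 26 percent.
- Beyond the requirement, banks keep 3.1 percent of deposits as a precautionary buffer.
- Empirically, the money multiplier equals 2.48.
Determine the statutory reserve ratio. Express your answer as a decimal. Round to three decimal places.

Using m = 2.48. Since m = (1 + c)/(c + rr + e), the denominator satisfies c + rr + e = (1 + c)/m = (1 + 0.26) / 2.48 ≈ 0.508065.
With c = 0.26 and e = 0.031, the statutory reserve ratio is 0.508065 − 0.26 − 0.031 = 0.217065.

0.217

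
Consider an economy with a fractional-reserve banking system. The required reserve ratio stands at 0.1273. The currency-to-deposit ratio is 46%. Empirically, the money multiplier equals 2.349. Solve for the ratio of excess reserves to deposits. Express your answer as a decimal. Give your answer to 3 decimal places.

Using m = 2.349. Since m = (1 + c)/(c + rr + e), the denominator satisfies c + rr + e = (1 + c)/m = (1 + 0.46) / 2.349 ≈ 0.621541.
With c = 0.46 and rr = 0.1273, the ratio of excess reserves to deposits is 0.621541 − 0.46 − 0.1273 = 0.034241.

0.034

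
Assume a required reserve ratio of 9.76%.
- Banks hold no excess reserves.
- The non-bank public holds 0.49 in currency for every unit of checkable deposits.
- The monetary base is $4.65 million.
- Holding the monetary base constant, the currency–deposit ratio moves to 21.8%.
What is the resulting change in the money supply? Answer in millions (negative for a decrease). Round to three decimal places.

$6.155 million

Initially m₁ = (1 + 0.49) / (0.0976 + 0.49) ≈ 2.53574, so M₁ = 2.53574 × 4.65 ≈ 11.7912 million.
After the change m₂ = (1 + 0.218) / (0.0976 + 0.218) ≈ 3.85932, so M₂ = 3.85932 × 4.65 ≈ 17.9458 million.
ΔM = M₂ − M₁ = 17.9458 − 11.7912 = 6.1546 million.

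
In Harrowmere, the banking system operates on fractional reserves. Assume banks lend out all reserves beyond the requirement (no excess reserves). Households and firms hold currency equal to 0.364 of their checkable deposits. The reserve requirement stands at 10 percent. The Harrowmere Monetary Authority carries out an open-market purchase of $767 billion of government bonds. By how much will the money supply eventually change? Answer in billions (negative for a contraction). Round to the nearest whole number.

The money multiplier is m = (1 + c) / (rr + c) = (1 + 0.364) / (0.1 + 0.364) ≈ 2.9397.
The purchase adds 767 billion of base, so ΔM = m × ΔMB = 2.9397 × (+767) = 2254.7499 billion.

$2255 billion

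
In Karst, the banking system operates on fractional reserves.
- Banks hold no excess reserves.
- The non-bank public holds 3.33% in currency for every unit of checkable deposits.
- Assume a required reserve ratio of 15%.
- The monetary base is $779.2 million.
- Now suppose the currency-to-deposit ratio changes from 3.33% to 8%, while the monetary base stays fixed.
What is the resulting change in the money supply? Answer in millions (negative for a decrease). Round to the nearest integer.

-734 million

Initially m₁ = (1 + 0.0333) / (0.15 + 0.0333) ≈ 5.6372, so M₁ = 5.6372 × 779.2 ≈ 4392.5062 million.
After the change m₂ = (1 + 0.08) / (0.15 + 0.08) ≈ 4.6957, so M₂ = 4.6957 × 779.2 ≈ 3658.8894 million.
ΔM = M₂ − M₁ = 3658.8894 − 4392.5062 = -733.6168 million.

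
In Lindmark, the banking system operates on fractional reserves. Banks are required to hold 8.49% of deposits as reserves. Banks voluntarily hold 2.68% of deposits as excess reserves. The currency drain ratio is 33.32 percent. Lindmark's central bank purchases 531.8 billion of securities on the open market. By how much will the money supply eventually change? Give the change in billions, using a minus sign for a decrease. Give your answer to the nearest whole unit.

The money multiplier is m = (1 + c) / (rr + e + c) = (1 + 0.3332) / (0.0849 + 0.0268 + 0.3332) ≈ 2.9966.
The purchase adds 531.8 billion of base, so ΔM = m × ΔMB = 2.9966 × (+531.8) ≈ 1593.5919 billion.

1594 billion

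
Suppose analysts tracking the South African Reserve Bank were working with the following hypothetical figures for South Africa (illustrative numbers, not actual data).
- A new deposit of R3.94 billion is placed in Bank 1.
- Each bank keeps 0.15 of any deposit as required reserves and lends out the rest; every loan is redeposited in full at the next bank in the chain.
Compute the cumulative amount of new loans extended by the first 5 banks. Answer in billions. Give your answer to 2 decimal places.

Bank i lends (1 − rr)^i of the original deposit: Bank 1 lends 3.94·0.8500 = 3.3490, Bank 2 lends 3.94·0.8500² ≈ 2.8466, and so on.
Summing a geometric series: total = 3.94·[0.8500·(1 − 0.8500^5) / (1 − 0.8500)] ≈ 12.4202 billion.

R12.42 billion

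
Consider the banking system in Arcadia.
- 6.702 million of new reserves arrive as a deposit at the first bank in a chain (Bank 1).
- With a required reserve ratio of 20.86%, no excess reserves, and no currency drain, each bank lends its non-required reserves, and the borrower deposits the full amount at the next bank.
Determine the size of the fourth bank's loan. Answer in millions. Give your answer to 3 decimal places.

2.629 million

Each bank lends a fraction (1 − rr) = 0.7914 of the deposit it receives, so Bank 4 receives 6.702·0.7914^3 and lends 6.702·0.7914^4 ≈ 2.6290 million.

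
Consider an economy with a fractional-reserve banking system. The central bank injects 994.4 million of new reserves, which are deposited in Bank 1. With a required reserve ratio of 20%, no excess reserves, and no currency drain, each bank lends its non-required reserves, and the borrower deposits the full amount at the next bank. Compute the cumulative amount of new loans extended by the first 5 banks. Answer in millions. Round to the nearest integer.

2674 million

Bank i lends (1 − rr)^i of the original deposit: Bank 1 lends 994.4·0.8000 = 795.5200, Bank 2 lends 994.4·0.8000² = 636.4160, and so on.
Summing a geometric series: total = 994.4·[0.8000·(1 − 0.8000^5) / (1 − 0.8000)] ≈ 2674.2200 million.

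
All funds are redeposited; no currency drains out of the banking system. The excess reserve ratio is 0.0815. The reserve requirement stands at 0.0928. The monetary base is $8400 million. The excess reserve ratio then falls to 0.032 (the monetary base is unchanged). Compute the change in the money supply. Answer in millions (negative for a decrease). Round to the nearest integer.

Initially m₁ = 1 / (0.0928 + 0.0815) ≈ 5.73723, so M₁ = 5.73723 × 8400 = 48192.732 million.
After the change m₂ = 1 / (0.0928 + 0.032) ≈ 8.01282, so M₂ = 8.01282 × 8400 = 67307.688 million.
ΔM = M₂ − M₁ = 67307.688 − 48192.732 = 19114.956 million.

$19115 million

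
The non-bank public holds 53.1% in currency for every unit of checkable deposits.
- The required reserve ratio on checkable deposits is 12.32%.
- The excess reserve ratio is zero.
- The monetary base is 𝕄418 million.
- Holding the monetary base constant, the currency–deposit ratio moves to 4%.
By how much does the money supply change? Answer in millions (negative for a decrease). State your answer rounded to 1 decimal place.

Initially m₁ = (1 + 0.531) / (0.1232 + 0.531) ≈ 2.34026, so M₁ = 2.34026 × 418 ≈ 978.2287 million.
After the change m₂ = (1 + 0.04) / (0.1232 + 0.04) ≈ 6.37255, so M₂ = 6.37255 × 418 = 2663.7259 million.
ΔM = M₂ − M₁ = 2663.7259 − 978.2287 = 1685.4972 million.

𝕄1685.5 million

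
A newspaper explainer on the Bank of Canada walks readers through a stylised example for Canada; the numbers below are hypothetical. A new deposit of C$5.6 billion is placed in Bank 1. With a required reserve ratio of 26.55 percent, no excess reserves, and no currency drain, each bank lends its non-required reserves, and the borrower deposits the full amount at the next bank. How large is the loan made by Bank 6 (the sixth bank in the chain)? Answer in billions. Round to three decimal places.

Each bank lends a fraction (1 − rr) = 0.7345 of the deposit it receives, so Bank 6 receives 5.6·0.7345^5 and lends 5.6·0.7345^6 ≈ 0.8793 billion.

C$0.879 billion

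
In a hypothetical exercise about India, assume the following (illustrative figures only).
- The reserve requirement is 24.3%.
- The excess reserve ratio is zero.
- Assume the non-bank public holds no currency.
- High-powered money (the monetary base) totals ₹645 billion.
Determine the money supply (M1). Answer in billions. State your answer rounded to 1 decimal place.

With no currency drain or excess reserves, the money multiplier is m = 1/rr = 1/0.243 ≈ 4.11523.
Money supply M = m × MB = 4.11523 × 645 ≈ 2654.3234 billion.

₹2654.3 billion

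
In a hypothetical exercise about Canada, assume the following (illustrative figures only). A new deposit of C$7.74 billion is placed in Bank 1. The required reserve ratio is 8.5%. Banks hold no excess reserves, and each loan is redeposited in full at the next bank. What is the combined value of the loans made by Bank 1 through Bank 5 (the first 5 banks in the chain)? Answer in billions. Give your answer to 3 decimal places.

C$29.881 billion

Bank i lends (1 − rr)^i of the original deposit: Bank 1 lends 7.74·0.9150 = 7.0821, Bank 2 lends 7.74·0.9150² ≈ 6.4801, and so on.
Summing a geometric series: total = 7.74·[0.9150·(1 − 0.9150^5) / (1 − 0.9150)] ≈ 29.8810 billion.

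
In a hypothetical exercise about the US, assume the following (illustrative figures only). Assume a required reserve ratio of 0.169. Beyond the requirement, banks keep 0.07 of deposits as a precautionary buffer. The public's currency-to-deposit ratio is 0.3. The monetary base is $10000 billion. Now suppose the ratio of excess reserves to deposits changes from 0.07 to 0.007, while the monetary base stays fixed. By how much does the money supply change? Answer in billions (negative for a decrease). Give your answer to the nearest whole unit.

$3192 billion

Initially m₁ = (1 + 0.3) / (0.169 + 0.07 + 0.3) ≈ 2.41187, so M₁ = 2.41187 × 10000 = 24118.7 billion.
After the change m₂ = (1 + 0.3) / (0.169 + 0.007 + 0.3) ≈ 2.73109, so M₂ = 2.73109 × 10000 = 27310.9 billion.
ΔM = M₂ − M₁ = 27310.9 − 24118.7 = 3192.2 billion.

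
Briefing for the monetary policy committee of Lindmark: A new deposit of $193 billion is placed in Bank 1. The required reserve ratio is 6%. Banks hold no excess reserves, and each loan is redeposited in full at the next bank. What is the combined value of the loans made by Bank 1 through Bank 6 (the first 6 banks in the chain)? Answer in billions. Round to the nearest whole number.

$938 billion

Bank i lends (1 − rr)^i of the original deposit: Bank 1 lends 193·0.9400 = 181.4200, Bank 2 lends 193·0.9400² = 170.5348, and so on.
Summing a geometric series: total = 193·[0.9400·(1 − 0.9400^6) / (1 − 0.9400)] ≈ 937.7304 billion.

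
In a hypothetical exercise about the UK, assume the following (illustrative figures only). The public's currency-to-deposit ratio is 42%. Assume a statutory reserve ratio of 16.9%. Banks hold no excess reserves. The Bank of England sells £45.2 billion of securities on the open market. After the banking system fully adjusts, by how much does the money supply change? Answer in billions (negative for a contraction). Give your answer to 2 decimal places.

-108.97 billion

The money multiplier is m = (1 + c) / (rr + c) = (1 + 0.42) / (0.169 + 0.42) ≈ 2.41087.
The sale removes 45.2 billion of base, so ΔM = m × ΔMB = 2.41087 × (−45.2) ≈ -108.9713 billion.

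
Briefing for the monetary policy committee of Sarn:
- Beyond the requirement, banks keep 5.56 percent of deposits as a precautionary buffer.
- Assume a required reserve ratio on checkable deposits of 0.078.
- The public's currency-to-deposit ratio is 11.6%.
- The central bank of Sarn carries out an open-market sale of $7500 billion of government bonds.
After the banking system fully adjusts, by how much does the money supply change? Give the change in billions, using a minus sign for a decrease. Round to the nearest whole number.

The money multiplier is m = (1 + c) / (rr + e + c) = (1 + 0.116) / (0.078 + 0.0556 + 0.116) ≈ 4.47115.
The sale removes 7500 billion of base, so ΔM = m × ΔMB = 4.47115 × (−7500) = -33533.625 billion.

-33534 billion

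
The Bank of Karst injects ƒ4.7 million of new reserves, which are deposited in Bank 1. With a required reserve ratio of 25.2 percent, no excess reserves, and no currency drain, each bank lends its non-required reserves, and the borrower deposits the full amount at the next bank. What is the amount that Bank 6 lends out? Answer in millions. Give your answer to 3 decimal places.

Each bank lends a fraction (1 − rr) = 0.7480 of the deposit it receives, so Bank 6 receives 4.7·0.7480^5 and lends 4.7·0.7480^6 ≈ 0.8232 million.

ƒ0.823 million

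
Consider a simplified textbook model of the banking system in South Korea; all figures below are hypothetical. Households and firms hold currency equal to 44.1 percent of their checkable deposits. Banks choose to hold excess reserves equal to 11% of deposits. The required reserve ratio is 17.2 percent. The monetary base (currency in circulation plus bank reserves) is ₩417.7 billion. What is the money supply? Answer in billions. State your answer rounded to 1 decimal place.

The money multiplier is m = (1 + c) / (rr + e + c) = (1 + 0.441) / (0.172 + 0.11 + 0.441) ≈ 1.99308.
So M = m × MB = 1.99308 × 417.7 ≈ 832.5095 billion.

₩832.5 billion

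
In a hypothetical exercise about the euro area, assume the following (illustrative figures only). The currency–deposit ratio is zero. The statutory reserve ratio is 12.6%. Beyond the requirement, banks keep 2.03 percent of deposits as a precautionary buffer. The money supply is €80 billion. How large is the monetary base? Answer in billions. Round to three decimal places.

€11.704 billion

The money multiplier is m = 1 / (rr + e) = 1 / (0.126 + 0.0203) ≈ 6.835270.
MB = M / m = 80 / 6.835270 ≈ 11.704 billion.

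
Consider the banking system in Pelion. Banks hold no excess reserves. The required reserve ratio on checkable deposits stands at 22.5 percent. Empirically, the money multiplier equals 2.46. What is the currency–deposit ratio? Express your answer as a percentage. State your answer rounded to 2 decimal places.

30.58%

Using m = 2.46. From m = (1 + c)/(c + rr + e), rearranging gives 1 + c = m·(c + rr + e), so c·(1 − m) = m·(rr + e) − 1.
Hence c = [m·(rr + e) − 1]/(1 − m) = [2.46 × (0.225 + 0) − 1] / (1 − 2.46) ≈ 0.305822.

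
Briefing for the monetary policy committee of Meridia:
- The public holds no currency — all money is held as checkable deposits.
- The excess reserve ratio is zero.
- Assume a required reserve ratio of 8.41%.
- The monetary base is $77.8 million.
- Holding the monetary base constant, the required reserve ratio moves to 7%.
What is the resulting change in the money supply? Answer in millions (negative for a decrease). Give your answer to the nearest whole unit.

$186 million

Initially m₁ = 1 / (0.0841) ≈ 11.8906, so M₁ = 11.8906 × 77.8 ≈ 925.0887 million.
After the change m₂ = 1 / (0.07) ≈ 14.2857, so M₂ = 14.2857 × 77.8 ≈ 1111.4275 million.
ΔM = M₂ − M₁ = 1111.4275 − 925.0887 = 186.3388 million.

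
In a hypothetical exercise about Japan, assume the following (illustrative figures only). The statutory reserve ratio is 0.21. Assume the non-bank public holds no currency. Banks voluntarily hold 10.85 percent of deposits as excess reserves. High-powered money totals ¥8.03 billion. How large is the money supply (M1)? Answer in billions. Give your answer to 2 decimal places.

The money multiplier is m = 1 / (rr + e) = 1 / (0.21 + 0.1085) ≈ 3.1397.
So M = m × MB = 3.1397 × 8.03 ≈ 25.2118 billion.

¥25.21 billion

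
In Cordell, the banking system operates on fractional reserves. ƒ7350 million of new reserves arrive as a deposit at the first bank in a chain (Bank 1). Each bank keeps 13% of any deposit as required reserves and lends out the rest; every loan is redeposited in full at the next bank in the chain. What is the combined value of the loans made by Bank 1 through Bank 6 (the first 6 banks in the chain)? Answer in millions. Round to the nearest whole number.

ƒ27859 million

Bank i lends (1 − rr)^i of the original deposit: Bank 1 lends 7350·0.8700 = 6394.5000, Bank 2 lends 7350·0.8700² = 5563.2150, and so on.
Summing a geometric series: total = 7350·[0.8700·(1 − 0.8700^6) / (1 − 0.8700)] ≈ 27859.0558 million.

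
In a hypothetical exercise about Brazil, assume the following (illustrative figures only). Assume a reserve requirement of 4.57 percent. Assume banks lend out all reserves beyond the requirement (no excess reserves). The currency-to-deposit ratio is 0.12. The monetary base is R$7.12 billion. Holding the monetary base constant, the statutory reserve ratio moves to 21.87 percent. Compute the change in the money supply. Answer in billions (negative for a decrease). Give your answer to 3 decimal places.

Initially m₁ = (1 + 0.12) / (0.0457 + 0.12) ≈ 6.75920, so M₁ = 6.75920 × 7.12 ≈ 48.1255 billion.
After the change m₂ = (1 + 0.12) / (0.2187 + 0.12) ≈ 3.30676, so M₂ = 3.30676 × 7.12 ≈ 23.5441 billion.
ΔM = M₂ − M₁ = 23.5441 − 48.1255 = -24.5814 billion.

-24.581 billion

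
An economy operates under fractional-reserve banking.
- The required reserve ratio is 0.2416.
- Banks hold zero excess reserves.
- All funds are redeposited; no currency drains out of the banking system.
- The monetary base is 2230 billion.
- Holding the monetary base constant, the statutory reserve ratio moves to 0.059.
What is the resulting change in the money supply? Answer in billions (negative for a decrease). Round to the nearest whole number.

Initially m₁ = 1 / (0.2416) ≈ 4.13907, so M₁ = 4.13907 × 2230 = 9230.1261 billion.
After the change m₂ = 1 / (0.059) ≈ 16.94915, so M₂ = 16.94915 × 2230 = 37796.6045 billion.
ΔM = M₂ − M₁ = 37796.6045 − 9230.1261 = 28566.4784 billion.

28566 billion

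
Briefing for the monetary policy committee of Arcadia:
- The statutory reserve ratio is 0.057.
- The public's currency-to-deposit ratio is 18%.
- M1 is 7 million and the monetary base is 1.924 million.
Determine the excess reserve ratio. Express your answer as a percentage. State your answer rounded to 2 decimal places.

8.73%

Using m = M/MB = 7/1.924 ≈ 3.638254. Since m = (1 + c)/(c + rr + e), the denominator satisfies c + rr + e = (1 + c)/m = (1 + 0.18) / 3.638254 ≈ 0.324331.
With c = 0.18 and rr = 0.057, the excess reserve ratio is 0.324331 − 0.18 − 0.057 = 0.087331.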